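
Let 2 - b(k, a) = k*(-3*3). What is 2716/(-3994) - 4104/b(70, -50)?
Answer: -1131743/157763 ≈ -7.1737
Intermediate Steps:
b(k, a) = 2 + 9*k (b(k, a) = 2 - k*(-3*3) = 2 - k*(-9) = 2 - (-9)*k = 2 + 9*k)
2716/(-3994) - 4104/b(70, -50) = 2716/(-3994) - 4104/(2 + 9*70) = 2716*(-1/3994) - 4104/(2 + 630) = -1358/1997 - 4104/632 = -1358/1997 - 4104*1/632 = -1358/1997 - 513/79 = -1131743/157763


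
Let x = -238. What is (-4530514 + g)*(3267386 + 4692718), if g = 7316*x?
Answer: -49923559379088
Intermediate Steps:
g = -1741208 (g = 7316*(-238) = -1741208)
(-4530514 + g)*(3267386 + 4692718) = (-4530514 - 1741208)*(3267386 + 4692718) = -6271722*7960104 = -49923559379088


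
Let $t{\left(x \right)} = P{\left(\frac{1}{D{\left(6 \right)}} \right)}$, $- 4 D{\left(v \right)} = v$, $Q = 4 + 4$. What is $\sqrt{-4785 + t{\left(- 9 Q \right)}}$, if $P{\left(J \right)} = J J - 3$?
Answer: $\frac{4 i \sqrt{2693}}{3} \approx 69.192 i$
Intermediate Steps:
$Q = 8$
$D{\left(v \right)} = - \frac{v}{4}$
$P{\left(J \right)} = -3 + J^{2}$ ($P{\left(J \right)} = J^{2} - 3 = -3 + J^{2}$)
$t{\left(x \right)} = - \frac{23}{9}$ ($t{\left(x \right)} = -3 + \left(\frac{1}{\left(- \frac{1}{4}\right) 6}\right)^{2} = -3 + \left(\frac{1}{- \frac{3}{2}}\right)^{2} = -3 + \left(- \frac{2}{3}\right)^{2} = -3 + \frac{4}{9} = - \frac{23}{9}$)
$\sqrt{-4785 + t{\left(- 9 Q \right)}} = \sqrt{-4785 - \frac{23}{9}} = \sqrt{- \frac{43088}{9}} = \frac{4 i \sqrt{2693}}{3}$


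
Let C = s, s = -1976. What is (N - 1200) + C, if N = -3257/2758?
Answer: -8762665/2758 ≈ -3177.2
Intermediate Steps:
N = -3257/2758 (N = -3257*1/2758 = -3257/2758 ≈ -1.1809)
C = -1976
(N - 1200) + C = (-3257/2758 - 1200) - 1976 = -3312857/2758 - 1976 = -8762665/2758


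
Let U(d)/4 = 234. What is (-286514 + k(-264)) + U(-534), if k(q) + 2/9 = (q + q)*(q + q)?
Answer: -61148/9 ≈ -6794.2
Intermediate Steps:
k(q) = -2/9 + 4*q² (k(q) = -2/9 + (q + q)*(q + q) = -2/9 + (2*q)*(2*q) = -2/9 + 4*q²)
U(d) = 936 (U(d) = 4*234 = 936)
(-286514 + k(-264)) + U(-534) = (-286514 + (-2/9 + 4*(-264)²)) + 936 = (-286514 + (-2/9 + 4*69696)) + 936 = (-286514 + (-2/9 + 278784)) + 936 = (-286514 + 2509054/9) + 936 = -69572/9 + 936 = -61148/9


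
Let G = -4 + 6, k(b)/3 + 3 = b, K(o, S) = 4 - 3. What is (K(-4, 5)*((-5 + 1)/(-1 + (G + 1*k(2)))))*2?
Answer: 4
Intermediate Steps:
K(o, S) = 1
k(b) = -9 + 3*b
G = 2
(K(-4, 5)*((-5 + 1)/(-1 + (G + 1*k(2)))))*2 = (1*((-5 + 1)/(-1 + (2 + 1*(-9 + 3*2)))))*2 = (1*(-4/(-1 + (2 + 1*(-9 + 6)))))*2 = (1*(-4/(-1 + (2 + 1*(-3)))))*2 = (1*(-4/(-1 + (2 - 3))))*2 = (1*(-4/(-1 - 1)))*2 = (1*(-4/(-2)))*2 = (1*(-4*(-1/2)))*2 = (1*2)*2 = 2*2 = 4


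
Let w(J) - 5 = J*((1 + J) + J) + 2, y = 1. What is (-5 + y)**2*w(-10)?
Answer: 3152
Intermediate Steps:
w(J) = 7 + J*(1 + 2*J) (w(J) = 5 + (J*((1 + J) + J) + 2) = 5 + (J*(1 + 2*J) + 2) = 5 + (2 + J*(1 + 2*J)) = 7 + J*(1 + 2*J))
(-5 + y)**2*w(-10) = (-5 + 1)**2*(7 - 10 + 2*(-10)**2) = (-4)**2*(7 - 10 + 2*100) = 16*(7 - 10 + 200) = 16*197 = 3152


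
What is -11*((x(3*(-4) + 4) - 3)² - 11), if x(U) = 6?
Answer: 22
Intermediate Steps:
-11*((x(3*(-4) + 4) - 3)² - 11) = -11*((6 - 3)² - 11) = -11*(3² - 11) = -11*(9 - 11) = -11*(-2) = 22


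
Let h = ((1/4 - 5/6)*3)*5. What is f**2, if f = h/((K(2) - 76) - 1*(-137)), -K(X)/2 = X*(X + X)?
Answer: 49/1296 ≈ 0.037809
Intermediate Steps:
K(X) = -4*X**2 (K(X) = -2*X*(X + X) = -2*X*2*X = -4*X**2)
h = -35/4 (h = ((1*(1/4) - 5*1/6)*3)*5 = ((1/4 - 5/6)*3)*5 = -7/12*3*5 = -7/4*5 = -35/4 ≈ -8.7500)
f = -7/36 (f = -35/(4*((-4*2**2 - 76) - 1*(-137))) = -35/(4*((-4*4 - 76) + 137)) = -35/(4*((-16 - 76) + 137)) = -35/(4*(-92 + 137)) = -35/4/45 = -35/4*1/45 = -7/36 ≈ -0.19444)
f**2 = (-7/36)**2 = 49/1296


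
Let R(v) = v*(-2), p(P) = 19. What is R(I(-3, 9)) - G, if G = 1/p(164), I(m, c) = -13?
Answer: 493/19 ≈ 25.947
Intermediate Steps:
G = 1/19 ≈ 0.052632
R(v) = -2*v
R(I(-3, 9)) - G = -2*(-13) - 1*1/19 = 26 - 1/19 = 493/19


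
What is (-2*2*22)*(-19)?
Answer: 1672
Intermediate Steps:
(-2*2*22)*(-19) = (-1*4*22)*(-19) = -4*22*(-19) = -88*(-19) = 1672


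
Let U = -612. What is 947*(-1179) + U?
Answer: -1117125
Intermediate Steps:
947*(-1179) + U = 947*(-1179) - 612 = -1116513 - 612 = -1117125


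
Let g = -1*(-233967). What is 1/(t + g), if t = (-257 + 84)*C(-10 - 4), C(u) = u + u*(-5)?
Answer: 1/224279 ≈ 4.4587e-6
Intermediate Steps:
C(u) = -4*u (C(u) = u - 5*u = -4*u)
g = 233967
t = -9688 (t = (-257 + 84)*(-4*(-10 - 4)) = -(-692)*(-14) = -173*56 = -9688)
1/(t + g) = 1/(-9688 + 233967) = 1/224279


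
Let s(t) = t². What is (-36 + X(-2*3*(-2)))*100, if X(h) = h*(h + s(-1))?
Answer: 12000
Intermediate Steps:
X(h) = h*(1 + h) (X(h) = h*(h + (-1)²) = h*(h + 1) = h*(1 + h))
(-36 + X(-2*3*(-2)))*100 = (-36 + (-2*3*(-2))*(1 - 2*3*(-2)))*100 = (-36 + (-6*(-2))*(1 - 6*(-2)))*100 = (-36 + 12*(1 + 12))*100 = (-36 + 12*13)*100 = (-36 + 156)*100 = 120*100 = 12000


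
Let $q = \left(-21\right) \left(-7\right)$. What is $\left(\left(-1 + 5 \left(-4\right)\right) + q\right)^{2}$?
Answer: $15876$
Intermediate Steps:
$q = 147$
$\left(\left(-1 + 5 \left(-4\right)\right) + q\right)^{2} = \left(\left(-1 + 5 \left(-4\right)\right) + 147\right)^{2} = \left(\left(-1 - 20\right) + 147\right)^{2} = \left(-21 + 147\right)^{2} = 126^{2} = 15876$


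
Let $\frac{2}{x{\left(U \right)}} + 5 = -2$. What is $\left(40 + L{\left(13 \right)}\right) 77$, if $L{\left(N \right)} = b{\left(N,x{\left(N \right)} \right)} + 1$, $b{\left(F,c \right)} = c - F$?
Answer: $2134$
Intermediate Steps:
$x{\left(U \right)} = - \frac{2}{7}$ ($x{\left(U \right)} = \frac{2}{-5 - 2} = \frac{2}{-7} = 2 \left(- \frac{1}{7}\right) = - \frac{2}{7}$)
$L{\left(N \right)} = \frac{5}{7} - N$ ($L{\left(N \right)} = \left(- \frac{2}{7} - N\right) + 1 = \frac{5}{7} - N$)
$\left(40 + L{\left(13 \right)}\right) 77 = \left(40 + \left(\frac{5}{7} - 13\right)\right) 77 = \left(40 - \frac{86}{7}\right) 77 = \frac{194}{7} \cdot 77 = 2134$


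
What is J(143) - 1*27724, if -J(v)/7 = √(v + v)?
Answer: -27724 - 7*√286 ≈ -27842.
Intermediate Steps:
J(v) = -7*√2*√v (J(v) = -7*√(v + v) = -7*√2*√v)
J(143) - 1*27724 = -7*√2*√143 - 1*27724 = -7*√286 - 27724 = -27724 - 7*√286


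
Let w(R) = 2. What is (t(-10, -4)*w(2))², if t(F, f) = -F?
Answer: 400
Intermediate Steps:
(t(-10, -4)*w(2))² = (-1*(-10)*2)² = (10*2)² = 20² = 400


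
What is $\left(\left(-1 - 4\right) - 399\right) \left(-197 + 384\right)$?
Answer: $-75548$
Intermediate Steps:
$\left(\left(-1 - 4\right) - 399\right) \left(-197 + 384\right) = \left(\left(-1 - 4\right) - 399\right) 187 = \left(-5 - 399\right) 187 = \left(-404\right) 187 = -75548$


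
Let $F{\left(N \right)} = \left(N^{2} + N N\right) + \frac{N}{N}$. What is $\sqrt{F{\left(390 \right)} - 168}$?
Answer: $\sqrt{304033} \approx 551.39$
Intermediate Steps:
$F{\left(N \right)} = 1 + 2 N^{2}$ ($F{\left(N \right)} = \left(N^{2} + N^{2}\right) + 1 = 2 N^{2} + 1 = 1 + 2 N^{2}$)
$\sqrt{F{\left(390 \right)} - 168} = \sqrt{\left(1 + 2 \cdot 390^{2}\right) - 168} = \sqrt{\left(1 + 2 \cdot 152100\right) - 168} = \sqrt{\left(1 + 304200\right) - 168} = \sqrt{304201 - 168} = \sqrt{304033}$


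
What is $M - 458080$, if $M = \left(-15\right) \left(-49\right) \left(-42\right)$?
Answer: $-488950$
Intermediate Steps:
$M = -30870$ ($M = 735 \left(-42\right) = -30870$)
$M - 458080 = -30870 - 458080 = -488950$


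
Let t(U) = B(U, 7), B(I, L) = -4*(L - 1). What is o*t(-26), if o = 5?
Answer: -120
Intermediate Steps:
B(I, L) = 4 - 4*L (B(I, L) = -4*(-1 + L) = 4 - 4*L)
t(U) = -24 (t(U) = 4 - 4*7 = 4 - 28 = -24)
o*t(-26) = 5*(-24) = -120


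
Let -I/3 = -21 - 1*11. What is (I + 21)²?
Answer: 13689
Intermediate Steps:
I = 96 (I = -3*(-21 - 1*11) = -3*(-21 - 11) = -3*(-32) = 96)
(I + 21)² = (96 + 21)² = 117² = 13689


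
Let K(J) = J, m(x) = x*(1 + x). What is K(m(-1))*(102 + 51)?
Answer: 0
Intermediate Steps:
K(m(-1))*(102 + 51) = (-(1 - 1))*(102 + 51) = -1*0*153 = 0*153 = 0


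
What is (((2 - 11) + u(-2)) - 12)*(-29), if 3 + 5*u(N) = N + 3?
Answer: 3103/5 ≈ 620.60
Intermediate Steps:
u(N) = N/5 (u(N) = -⅗ + (N + 3)/5 = -⅗ + (3 + N)/5 = -⅗ + (⅗ + N/5) = N/5)
(((2 - 11) + u(-2)) - 12)*(-29) = (((2 - 11) + (⅕)*(-2)) - 12)*(-29) = ((-9 - ⅖) - 12)*(-29) = (-47/5 - 12)*(-29) = -107/5*(-29) = 3103/5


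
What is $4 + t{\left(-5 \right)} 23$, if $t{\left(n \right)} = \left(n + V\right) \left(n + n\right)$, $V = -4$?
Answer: $2074$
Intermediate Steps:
$t{\left(n \right)} = 2 n \left(-4 + n\right)$ ($t{\left(n \right)} = \left(n - 4\right) \left(n + n\right) = \left(-4 + n\right) 2 n = 2 n \left(-4 + n\right)$)
$4 + t{\left(-5 \right)} 23 = 4 + 2 \left(-5\right) \left(-4 - 5\right) 23 = 4 + 2 \left(-5\right) \left(-9\right) 23 = 4 + 90 \cdot 23 = 4 + 2070 = 2074$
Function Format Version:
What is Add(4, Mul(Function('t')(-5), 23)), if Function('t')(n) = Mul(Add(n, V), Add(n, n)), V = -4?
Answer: 2074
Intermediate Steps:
Function('t')(n) = Mul(2, n, Add(-4, n)) (Function('t')(n) = Mul(Add(n, -4), Add(n, n)) = Mul(Add(-4, n), Mul(2, n)) = Mul(2, n, Add(-4, n)))
Add(4, Mul(Function('t')(-5), 23)) = Add(4, Mul(Mul(2, -5, Add(-4, -5)), 23)) = Add(4, Mul(Mul(2, -5, -9), 23)) = Add(4, Mul(90, 23)) = Add(4, 2070) = 2074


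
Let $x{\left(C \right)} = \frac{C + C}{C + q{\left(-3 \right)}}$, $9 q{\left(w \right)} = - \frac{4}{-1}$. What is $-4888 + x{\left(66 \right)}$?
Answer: $- \frac{1460918}{299} \approx -4886.0$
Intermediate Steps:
$q{\left(w \right)} = \frac{4}{9}$ ($q{\left(w \right)} = \frac{\left(-4\right) \frac{1}{-1}}{9} = \frac{\left(-4\right) \left(-1\right)}{9} = \frac{1}{9} \cdot 4 = \frac{4}{9}$)
$x{\left(C \right)} = \frac{2 C}{\frac{4}{9} + C}$ ($x{\left(C \right)} = \frac{C + C}{C + \frac{4}{9}} = \frac{2 C}{\frac{4}{9} + C}$)
$-4888 + x{\left(66 \right)} = -4888 + 18 \cdot 66 \frac{1}{4 + 9 \cdot 66} = -4888 + 18 \cdot 66 \frac{1}{4 + 594} = -4888 + 18 \cdot 66 \cdot \frac{1}{598} = -4888 + \frac{594}{299} = - \frac{1460918}{299}$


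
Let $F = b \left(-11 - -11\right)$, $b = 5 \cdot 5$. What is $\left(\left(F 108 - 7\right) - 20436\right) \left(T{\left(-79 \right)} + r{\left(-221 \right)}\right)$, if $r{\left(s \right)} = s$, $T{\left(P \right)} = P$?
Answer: $6132900$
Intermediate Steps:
$b = 25$
$F = 0$ ($F = 25 \left(-11 - -11\right) = 25 \left(-11 + 11\right) = 25 \cdot 0 = 0$)
$\left(\left(F 108 - 7\right) - 20436\right) \left(T{\left(-79 \right)} + r{\left(-221 \right)}\right) = \left(\left(0 \cdot 108 - 7\right) - 20436\right) \left(-79 - 221\right) = \left(\left(0 - 7\right) - 20436\right) \left(-300\right) = \left(-7 - 20436\right) \left(-300\right) = \left(-20443\right) \left(-300\right) = 6132900$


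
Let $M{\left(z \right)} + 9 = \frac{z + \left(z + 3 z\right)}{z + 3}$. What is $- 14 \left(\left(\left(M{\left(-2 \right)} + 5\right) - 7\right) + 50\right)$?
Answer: $-406$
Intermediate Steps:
$M{\left(z \right)} = -9 + \frac{5 z}{3 + z}$ ($M{\left(z \right)} = -9 + \frac{z + \left(z + 3 z\right)}{z + 3} = -9 + \frac{z + 4 z}{3 + z} = -9 + \frac{5 z}{3 + z}$)
$- 14 \left(\left(\left(M{\left(-2 \right)} + 5\right) - 7\right) + 50\right) = - 14 \left(\left(\left(\frac{-27 - -8}{3 - 2} + 5\right) - 7\right) + 50\right) = - 14 \left(\left(\left(\frac{-27 + 8}{1} + 5\right) - 7\right) + 50\right) = - 14 \left(\left(\left(1 \left(-19\right) + 5\right) - 7\right) + 50\right) = - 14 \left(\left(\left(-19 + 5\right) - 7\right) + 50\right) = - 14 \left(\left(-14 - 7\right) + 50\right) = - 14 \left(-21 + 50\right) = \left(-14\right) 29 = -406$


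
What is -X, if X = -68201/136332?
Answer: 9743/19476 ≈ 0.50026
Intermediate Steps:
X = -9743/19476 (X = -68201*1/136332 = -9743/19476 ≈ -0.50026)
-X = -1*(-9743/19476) = 9743/19476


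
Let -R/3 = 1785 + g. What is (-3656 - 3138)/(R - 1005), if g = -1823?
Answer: 6794/891 ≈ 7.6251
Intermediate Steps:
R = 114 (R = -3*(1785 - 1823) = -3*(-38) = 114)
(-3656 - 3138)/(R - 1005) = (-3656 - 3138)/(114 - 1005) = -6794/(-891) = -6794*(-1/891) = 6794/891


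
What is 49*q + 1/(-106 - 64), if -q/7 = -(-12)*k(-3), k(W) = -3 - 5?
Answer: 5597759/170 ≈ 32928.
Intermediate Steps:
k(W) = -8
q = 672 (q = -(-28)*(-3*(-8)) = -(-28)*24 = -7*(-96) = 672)
49*q + 1/(-106 - 64) = 49*672 + 1/(-106 - 64) = 32928 + 1/(-170) = 32928 - 1/170 = 5597759/170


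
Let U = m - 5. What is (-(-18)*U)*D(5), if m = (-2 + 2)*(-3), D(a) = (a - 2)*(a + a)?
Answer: -2700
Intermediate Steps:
D(a) = 2*a*(-2 + a) (D(a) = (-2 + a)*(2*a) = 2*a*(-2 + a))
m = 0 (m = 0*(-3) = 0)
U = -5 (U = 0 - 5 = -5)
(-(-18)*U)*D(5) = (-(-18)*(-5))*(2*5*(-2 + 5)) = (-9*10)*(2*5*3) = -90*30 = -2700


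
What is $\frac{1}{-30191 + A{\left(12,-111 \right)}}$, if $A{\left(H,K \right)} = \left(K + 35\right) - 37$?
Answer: $- \frac{1}{30304} \approx -3.2999 \cdot 10^{-5}$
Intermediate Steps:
$A{\left(H,K \right)} = -2 + K$ ($A{\left(H,K \right)} = \left(35 + K\right) - 37 = -2 + K$)
$\frac{1}{-30191 + A{\left(12,-111 \right)}} = \frac{1}{-30191 - 113} = \frac{1}{-30304} = - \frac{1}{30304}$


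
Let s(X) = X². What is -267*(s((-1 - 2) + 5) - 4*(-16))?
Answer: -18156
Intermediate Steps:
-267*(s((-1 - 2) + 5) - 4*(-16)) = -267*(((-1 - 2) + 5)² - 4*(-16)) = -267*((-3 + 5)² + 64) = -267*(2² + 64) = -267*(4 + 64) = -267*68 = -18156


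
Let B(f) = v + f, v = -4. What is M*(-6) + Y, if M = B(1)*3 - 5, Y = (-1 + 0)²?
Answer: 85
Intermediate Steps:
Y = 1 (Y = (-1)² = 1)
B(f) = -4 + f
M = -14 (M = (-4 + 1)*3 - 5 = -3*3 - 5 = -9 - 5 = -14)
M*(-6) + Y = -14*(-6) + 1 = 84 + 1 = 85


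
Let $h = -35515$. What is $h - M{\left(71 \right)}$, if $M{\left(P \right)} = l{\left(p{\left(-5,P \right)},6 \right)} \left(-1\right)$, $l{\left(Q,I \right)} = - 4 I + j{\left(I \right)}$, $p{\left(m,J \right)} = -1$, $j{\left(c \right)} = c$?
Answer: $-35533$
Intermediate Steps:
$l{\left(Q,I \right)} = - 3 I$ ($l{\left(Q,I \right)} = - 4 I + I = - 3 I$)
$M{\left(P \right)} = 18$ ($M{\left(P \right)} = \left(-3\right) 6 \left(-1\right) = \left(-18\right) \left(-1\right) = 18$)
$h - M{\left(71 \right)} = -35515 - 18 = -35533$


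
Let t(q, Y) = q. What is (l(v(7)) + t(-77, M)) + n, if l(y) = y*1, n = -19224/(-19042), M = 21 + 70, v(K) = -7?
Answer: -790152/9521 ≈ -82.990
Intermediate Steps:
M = 91
n = 9612/9521 (n = -19224*(-1/19042) = 9612/9521 ≈ 1.0096)
l(y) = y
(l(v(7)) + t(-77, M)) + n = (-7 - 77) + 9612/9521 = -84 + 9612/9521 = -790152/9521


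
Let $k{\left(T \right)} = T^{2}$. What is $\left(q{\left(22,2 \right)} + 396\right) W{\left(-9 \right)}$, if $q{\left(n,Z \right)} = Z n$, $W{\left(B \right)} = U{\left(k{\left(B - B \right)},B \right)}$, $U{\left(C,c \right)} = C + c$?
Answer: $-3960$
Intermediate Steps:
$W{\left(B \right)} = B$ ($W{\left(B \right)} = \left(B - B\right)^{2} + B = 0^{2} + B = 0 + B = B$)
$\left(q{\left(22,2 \right)} + 396\right) W{\left(-9 \right)} = \left(2 \cdot 22 + 396\right) \left(-9\right) = \left(44 + 396\right) \left(-9\right) = 440 \left(-9\right) = -3960$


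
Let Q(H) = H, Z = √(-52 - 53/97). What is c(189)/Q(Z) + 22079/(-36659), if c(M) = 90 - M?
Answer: -22079/36659 + 33*I*√494409/1699 ≈ -0.60228 + 13.657*I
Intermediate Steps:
Z = I*√494409/97 (Z = √(-52 - 53*1/97) = √(-52 - 53/97) = √(-5097/97) = I*√494409/97 ≈ 7.2489*I)
c(189)/Q(Z) + 22079/(-36659) = (90 - 1*189)/((I*√494409/97)) + 22079/(-36659) = (90 - 189)*(-I*√494409/5097) + 22079*(-1/36659) = -(-33)*I*√494409/1699 - 22079/36659 = 33*I*√494409/1699 - 22079/36659 = -22079/36659 + 33*I*√494409/1699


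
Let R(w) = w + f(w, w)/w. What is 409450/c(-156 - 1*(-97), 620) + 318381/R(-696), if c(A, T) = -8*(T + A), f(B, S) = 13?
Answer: -54220892179/98823516 ≈ -548.66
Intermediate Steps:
c(A, T) = -8*A - 8*T (c(A, T) = -8*(A + T) = -8*A - 8*T)
R(w) = w + 13/w
409450/c(-156 - 1*(-97), 620) + 318381/R(-696) = 409450/(-8*(-156 - 1*(-97)) - 8*620) + 318381/(-696 + 13/(-696)) = 409450/(-8*(-156 + 97) - 4960) + 318381/(-696 + 13*(-1/696)) = 409450/(-8*(-59) - 4960) + 318381/(-696 - 13/696) = 409450/(472 - 4960) + 318381/(-484429/696) = 409450/(-4488) + 318381*(-696/484429) = 409450*(-1/4488) - 221593176/484429 = -204725/2244 - 221593176/484429 = -54220892179/98823516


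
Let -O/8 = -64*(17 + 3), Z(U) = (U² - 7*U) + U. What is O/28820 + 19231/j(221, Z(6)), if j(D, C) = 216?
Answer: 27822463/311256 ≈ 89.388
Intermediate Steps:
Z(U) = U² - 6*U
O = 10240 (O = -(-512)*(17 + 3) = -(-512)*20 = -8*(-1280) = 10240)
O/28820 + 19231/j(221, Z(6)) = 10240/28820 + 19231/216 = 10240*(1/28820) + 19231*(1/216) = 512/1441 + 19231/216 = 27822463/311256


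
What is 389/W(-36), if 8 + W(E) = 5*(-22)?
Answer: -389/118 ≈ -3.2966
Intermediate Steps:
W(E) = -118 (W(E) = -8 + 5*(-22) = -8 - 110 = -118)
389/W(-36) = 389/(-118) = 389*(-1/118) = -389/118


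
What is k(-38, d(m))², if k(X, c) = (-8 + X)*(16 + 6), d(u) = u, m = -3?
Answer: 1024144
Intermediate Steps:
k(X, c) = -176 + 22*X (k(X, c) = (-8 + X)*22 = -176 + 22*X)
k(-38, d(m))² = (-176 + 22*(-38))² = (-176 - 836)² = (-1012)² = 1024144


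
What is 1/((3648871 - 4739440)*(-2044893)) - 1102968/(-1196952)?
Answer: 102488563882124842/111221623397757141 ≈ 0.92148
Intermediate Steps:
1/((3648871 - 4739440)*(-2044893)) - 1102968/(-1196952) = -1/2044893/(-1090569) - 1102968*(-1/1196952) = -1/1090569*(-1/2044893) + 45957/49873 = 1/2230096914117 + 45957/49873 = 102488563882124842/111221623397757141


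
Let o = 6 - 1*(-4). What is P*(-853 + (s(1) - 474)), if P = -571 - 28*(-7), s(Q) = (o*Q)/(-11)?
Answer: 5477625/11 ≈ 4.9797e+5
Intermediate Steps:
o = 10 (o = 6 + 4 = 10)
s(Q) = -10*Q/11 (s(Q) = (10*Q)/(-11) = (10*Q)*(-1/11) = -10*Q/11)
P = -375 (P = -571 - 1*(-196) = -571 + 196 = -375)
P*(-853 + (s(1) - 474)) = -375*(-853 + (-10/11*1 - 474)) = -375*(-853 + (-10/11 - 474)) = -375*(-853 - 5224/11) = -375*(-14607/11) = 5477625/11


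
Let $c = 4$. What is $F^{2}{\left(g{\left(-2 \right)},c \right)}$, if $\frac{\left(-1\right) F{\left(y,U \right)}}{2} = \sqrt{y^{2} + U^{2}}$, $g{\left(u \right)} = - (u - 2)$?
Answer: $128$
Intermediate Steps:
$g{\left(u \right)} = 2 - u$ ($g{\left(u \right)} = - (-2 + u) = 2 - u$)
$F{\left(y,U \right)} = - 2 \sqrt{U^{2} + y^{2}}$ ($F{\left(y,U \right)} = - 2 \sqrt{y^{2} + U^{2}} = - 2 \sqrt{U^{2} + y^{2}}$)
$F^{2}{\left(g{\left(-2 \right)},c \right)} = \left(- 2 \sqrt{4^{2} + \left(2 - -2\right)^{2}}\right)^{2} = \left(- 2 \sqrt{16 + \left(2 + 2\right)^{2}}\right)^{2} = \left(- 2 \sqrt{16 + 4^{2}}\right)^{2} = \left(- 2 \sqrt{16 + 16}\right)^{2} = \left(- 2 \sqrt{32}\right)^{2} = \left(- 2 \cdot 4 \sqrt{2}\right)^{2} = \left(- 8 \sqrt{2}\right)^{2} = 128$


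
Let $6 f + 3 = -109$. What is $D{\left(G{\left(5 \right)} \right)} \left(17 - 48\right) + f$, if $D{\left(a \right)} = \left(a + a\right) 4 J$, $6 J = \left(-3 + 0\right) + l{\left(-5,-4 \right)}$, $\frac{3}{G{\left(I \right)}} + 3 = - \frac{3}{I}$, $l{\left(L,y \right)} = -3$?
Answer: $- \frac{676}{3} \approx -225.33$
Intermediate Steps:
$f = - \frac{56}{3}$ ($f = - \frac{1}{2} + \frac{1}{6} \left(-109\right) = - \frac{1}{2} - \frac{109}{6} = - \frac{56}{3} \approx -18.667$)
$G{\left(I \right)} = \frac{3}{-3 - \frac{3}{I}}$
$J = -1$ ($J = \frac{\left(-3 + 0\right) - 3}{6} = \frac{-3 - 3}{6} = \frac{1}{6} \left(-6\right) = -1$)
$D{\left(a \right)} = - 8 a$ ($D{\left(a \right)} = \left(a + a\right) 4 \left(-1\right) = 2 a 4 \left(-1\right) = 8 a \left(-1\right) = - 8 a$)
$D{\left(G{\left(5 \right)} \right)} \left(17 - 48\right) + f = - 8 \left(\left(-1\right) 5 \frac{1}{1 + 5}\right) \left(17 - 48\right) - \frac{56}{3} = - 8 \left(\left(-1\right) 5 \cdot \frac{1}{6}\right) \left(17 - 48\right) - \frac{56}{3} = - 8 \left(\left(-1\right) 5 \cdot \frac{1}{6}\right) \left(-31\right) - \frac{56}{3} = \left(-8\right) \left(- \frac{5}{6}\right) \left(-31\right) - \frac{56}{3} = \frac{20}{3} \left(-31\right) - \frac{56}{3} = - \frac{620}{3} - \frac{56}{3} = - \frac{676}{3}$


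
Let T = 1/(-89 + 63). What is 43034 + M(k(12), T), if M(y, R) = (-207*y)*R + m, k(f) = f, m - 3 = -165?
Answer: 558578/13 ≈ 42968.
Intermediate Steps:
m = -162 (m = 3 - 165 = -162)
T = -1/26 (T = 1/(-26) = -1/26 ≈ -0.038462)
M(y, R) = -162 - 207*R*y (M(y, R) = (-207*y)*R - 162 = -207*R*y - 162 = -162 - 207*R*y)
43034 + M(k(12), T) = 43034 + (-162 - 207*(-1/26)*12) = 43034 + (-162 + 1242/13) = 43034 - 864/13 = 558578/13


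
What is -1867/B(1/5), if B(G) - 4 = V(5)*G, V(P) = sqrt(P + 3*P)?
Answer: -9335/19 + 1867*sqrt(5)/38 ≈ -381.45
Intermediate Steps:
V(P) = 2*sqrt(P) (V(P) = sqrt(4*P) = 2*sqrt(P))
B(G) = 4 + 2*G*sqrt(5) (B(G) = 4 + (2*sqrt(5))*G = 4 + 2*G*sqrt(5))
-1867/B(1/5) = -1867/(4 + 2*sqrt(5)/5)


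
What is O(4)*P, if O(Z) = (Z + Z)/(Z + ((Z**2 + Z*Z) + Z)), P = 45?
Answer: 9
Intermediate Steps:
O(Z) = 2*Z/(2*Z + 2*Z**2) (O(Z) = (2*Z)/(Z + ((Z**2 + Z**2) + Z)) = (2*Z)/(Z + (2*Z**2 + Z)) = (2*Z)/(Z + (Z + 2*Z**2)) = (2*Z)/(2*Z + 2*Z**2) = 2*Z/(2*Z + 2*Z**2))
O(4)*P = 45/(1 + 4) = 45/5 = (1/5)*45 = 9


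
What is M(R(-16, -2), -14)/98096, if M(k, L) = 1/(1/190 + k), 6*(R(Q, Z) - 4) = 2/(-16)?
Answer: 285/111394139 ≈ 2.5585e-6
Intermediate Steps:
R(Q, Z) = 191/48 (R(Q, Z) = 4 + (2/(-16))/6 = 4 + (2*(-1/16))/6 = 4 + (⅙)*(-⅛) = 4 - 1/48 = 191/48)
M(k, L) = 1/(1/190 + k)
M(R(-16, -2), -14)/98096 = (190/(1 + 190*(191/48)))/98096 = (190/(1 + 18145/24))*(1/98096) = (190/(18169/24))*(1/98096) = (190*(24/18169))*(1/98096) = (4560/18169)*(1/98096) = 285/111394139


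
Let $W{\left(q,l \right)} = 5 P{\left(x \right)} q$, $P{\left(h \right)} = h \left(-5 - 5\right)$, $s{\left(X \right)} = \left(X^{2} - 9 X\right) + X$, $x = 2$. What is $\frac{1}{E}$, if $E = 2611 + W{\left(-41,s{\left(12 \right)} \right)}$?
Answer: $\frac{1}{6711} \approx 0.00014901$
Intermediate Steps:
$s{\left(X \right)} = X^{2} - 8 X$
$P{\left(h \right)} = - 10 h$ ($P{\left(h \right)} = h \left(-10\right) = - 10 h$)
$W{\left(q,l \right)} = - 100 q$ ($W{\left(q,l \right)} = 5 \left(\left(-10\right) 2\right) q = 5 \left(-20\right) q = - 100 q$)
$E = 6711$ ($E = 2611 - -4100 = 2611 + 4100 = 6711$)
$\frac{1}{E} = \frac{1}{6711}$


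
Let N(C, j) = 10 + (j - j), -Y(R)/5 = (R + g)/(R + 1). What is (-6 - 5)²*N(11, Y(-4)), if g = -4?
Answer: 1210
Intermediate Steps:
Y(R) = -5*(-4 + R)/(1 + R) (Y(R) = -5*(R - 4)/(R + 1) = -5*(-4 + R)/(1 + R))
N(C, j) = 10 (N(C, j) = 10 + 0 = 10)
(-6 - 5)²*N(11, Y(-4)) = (-6 - 5)²*10 = (-11)²*10 = 121*10 = 1210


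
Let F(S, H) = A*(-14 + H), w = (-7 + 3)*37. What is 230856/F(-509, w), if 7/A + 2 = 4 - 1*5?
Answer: 38476/63 ≈ 610.73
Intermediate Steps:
A = -7/3 (A = 7/(-2 + (4 - 1*5)) = 7/(-2 + (4 - 5)) = 7/(-2 - 1) = 7/(-3) = 7*(-⅓) = -7/3 ≈ -2.3333)
w = -148 (w = -4*37 = -148)
F(S, H) = 98/3 - 7*H/3 (F(S, H) = -7*(-14 + H)/3 = 98/3 - 7*H/3)
230856/F(-509, w) = 230856/(98/3 - 7/3*(-148)) = 230856/(98/3 + 1036/3) = 230856/378 = 230856*(1/378) = 38476/63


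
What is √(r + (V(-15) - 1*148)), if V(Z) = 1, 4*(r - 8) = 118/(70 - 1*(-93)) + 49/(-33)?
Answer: I*√16109120643/10758 ≈ 11.798*I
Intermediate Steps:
r = 168035/21516 (r = 8 + (118/(70 - 1*(-93)) + 49/(-33))/4 = 8 + (118/(70 + 93) + 49*(-1/33))/4 = 8 + (118/163 - 49/33)/4 = 8 + (¼)*(-4093/5379) = 8 - 4093/21516 = 168035/21516 ≈ 7.8098)
√(r + (V(-15) - 1*148)) = √(168035/21516 + (1 - 1*148)) = √(168035/21516 + (1 - 148)) = √(168035/21516 - 147) = √(-2994817/21516) = I*√16109120643/10758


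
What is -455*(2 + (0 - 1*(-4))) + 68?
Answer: -2662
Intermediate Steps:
-455*(2 + (0 - 1*(-4))) + 68 = -455*(2 + (0 + 4)) + 68 = -455*(2 + 4) + 68 = -455*6 + 68 = -65*42 + 68 = -2730 + 68 = -2662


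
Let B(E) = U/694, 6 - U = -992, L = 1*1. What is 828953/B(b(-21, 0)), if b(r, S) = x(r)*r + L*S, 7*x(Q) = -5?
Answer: 287646691/499 ≈ 5.7645e+5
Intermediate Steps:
L = 1
x(Q) = -5/7 (x(Q) = (⅐)*(-5) = -5/7)
U = 998 (U = 6 - 1*(-992) = 6 + 992 = 998)
b(r, S) = S - 5*r/7 (b(r, S) = -5*r/7 + 1*S = -5*r/7 + S = S - 5*r/7)
B(E) = 499/347 (B(E) = 998/694 = 998*(1/694) = 499/347)
828953/B(b(-21, 0)) = 828953/(499/347) = 828953*(347/499) = 287646691/499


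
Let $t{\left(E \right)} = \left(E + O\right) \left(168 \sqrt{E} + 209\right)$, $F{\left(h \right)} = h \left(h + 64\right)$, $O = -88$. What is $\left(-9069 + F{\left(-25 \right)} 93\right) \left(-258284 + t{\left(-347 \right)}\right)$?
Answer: $34830505056 + 7289291520 i \sqrt{347} \approx 3.483 \cdot 10^{10} + 1.3578 \cdot 10^{11} i$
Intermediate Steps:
$F{\left(h \right)} = h \left(64 + h\right)$
$t{\left(E \right)} = \left(-88 + E\right) \left(209 + 168 \sqrt{E}\right)$ ($t{\left(E \right)} = \left(E - 88\right) \left(168 \sqrt{E} + 209\right) = \left(-88 + E\right) \left(209 + 168 \sqrt{E}\right)$)
$\left(-9069 + F{\left(-25 \right)} 93\right) \left(-258284 + t{\left(-347 \right)}\right) = \left(-9069 + - 25 \left(64 - 25\right) 93\right) \left(-258284 + \left(-18392 - 14784 \sqrt{-347} + 168 \left(-347\right)^{\frac{3}{2}} + 209 \left(-347\right)\right)\right) = \left(-9069 + \left(-25\right) 39 \cdot 93\right) \left(-258284 - \left(90915 + 14784 i \sqrt{347} - - 58296 i \sqrt{347}\right)\right) = \left(-9069 - 90675\right) \left(-258284 - \left(90915 + 73080 i \sqrt{347}\right)\right) = - 99744 \left(-349199 - 73080 i \sqrt{347}\right) = 34830505056 + 7289291520 i \sqrt{347}$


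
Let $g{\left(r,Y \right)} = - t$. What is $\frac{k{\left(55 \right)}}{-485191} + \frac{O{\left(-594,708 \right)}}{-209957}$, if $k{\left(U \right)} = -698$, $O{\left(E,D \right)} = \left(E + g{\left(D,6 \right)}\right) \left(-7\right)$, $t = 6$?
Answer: $- \frac{1891252214}{101869246787} \approx -0.018565$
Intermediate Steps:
$g{\left(r,Y \right)} = -6$ ($g{\left(r,Y \right)} = \left(-1\right) 6 = -6$)
$O{\left(E,D \right)} = 42 - 7 E$ ($O{\left(E,D \right)} = \left(E - 6\right) \left(-7\right) = \left(-6 + E\right) \left(-7\right) = 42 - 7 E$)
$\frac{k{\left(55 \right)}}{-485191} + \frac{O{\left(-594,708 \right)}}{-209957} = - \frac{698}{-485191} + \frac{42 - -4158}{-209957} = \left(-698\right) \left(- \frac{1}{485191}\right) + \left(42 + 4158\right) \left(- \frac{1}{209957}\right) = \frac{698}{485191} + 4200 \left(- \frac{1}{209957}\right) = \frac{698}{485191} - \frac{4200}{209957} = - \frac{1891252214}{101869246787}$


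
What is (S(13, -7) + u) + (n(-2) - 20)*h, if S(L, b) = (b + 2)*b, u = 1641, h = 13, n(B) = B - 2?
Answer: 1364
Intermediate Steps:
n(B) = -2 + B
S(L, b) = b*(2 + b) (S(L, b) = (2 + b)*b = b*(2 + b))
(S(13, -7) + u) + (n(-2) - 20)*h = (-7*(2 - 7) + 1641) + ((-2 - 2) - 20)*13 = (-7*(-5) + 1641) + (-4 - 20)*13 = (35 + 1641) - 24*13 = 1676 - 312 = 1364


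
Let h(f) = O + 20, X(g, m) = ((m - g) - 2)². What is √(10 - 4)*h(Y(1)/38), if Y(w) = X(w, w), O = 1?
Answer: 21*√6 ≈ 51.439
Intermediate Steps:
X(g, m) = (-2 + m - g)²
Y(w) = 4 (Y(w) = (2 + w - w)² = 2² = 4)
h(f) = 21 (h(f) = 1 + 20 = 21)
√(10 - 4)*h(Y(1)/38) = √(10 - 4)*21 = √6*21 = 21*√6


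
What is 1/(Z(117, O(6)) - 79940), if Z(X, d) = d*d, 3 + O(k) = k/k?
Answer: -1/79936 ≈ -1.2510e-5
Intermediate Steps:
O(k) = -2 (O(k) = -3 + k/k = -3 + 1 = -2)
Z(X, d) = d²
1/(Z(117, O(6)) - 79940) = 1/((-2)² - 79940) = 1/(4 - 79940) = 1/(-79936) = -1/79936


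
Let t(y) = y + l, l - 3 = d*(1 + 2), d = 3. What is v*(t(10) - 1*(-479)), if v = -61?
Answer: -30561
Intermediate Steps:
l = 12 (l = 3 + 3*(1 + 2) = 3 + 3*3 = 3 + 9 = 12)
t(y) = 12 + y (t(y) = y + 12 = 12 + y)
v*(t(10) - 1*(-479)) = -61*((12 + 10) - 1*(-479)) = -61*(22 + 479) = -61*501 = -30561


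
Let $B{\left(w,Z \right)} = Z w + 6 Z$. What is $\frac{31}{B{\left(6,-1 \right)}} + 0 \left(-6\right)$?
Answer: $- \frac{31}{12} \approx -2.5833$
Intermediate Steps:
$B{\left(w,Z \right)} = 6 Z + Z w$
$\frac{31}{B{\left(6,-1 \right)}} + 0 \left(-6\right) = \frac{31}{\left(-1\right) \left(6 + 6\right)} + 0 \left(-6\right) = \frac{31}{\left(-1\right) 12} + 0 = \frac{31}{-12} + 0 = 31 \left(- \frac{1}{12}\right) + 0 = - \frac{31}{12} + 0 = - \frac{31}{12}$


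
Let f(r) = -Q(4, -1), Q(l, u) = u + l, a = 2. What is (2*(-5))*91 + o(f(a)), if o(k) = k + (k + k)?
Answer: -919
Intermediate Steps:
Q(l, u) = l + u
f(r) = -3 (f(r) = -(4 - 1) = -1*3 = -3)
o(k) = 3*k (o(k) = k + 2*k = 3*k)
(2*(-5))*91 + o(f(a)) = (2*(-5))*91 + 3*(-3) = -10*91 - 9 = -910 - 9 = -919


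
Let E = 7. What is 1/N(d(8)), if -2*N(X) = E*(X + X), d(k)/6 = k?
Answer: -1/336 ≈ -0.0029762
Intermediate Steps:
d(k) = 6*k
N(X) = -7*X (N(X) = -7*(X + X)/2 = -7*2*X/2 = -7*X)
1/N(d(8)) = 1/(-42*8) = 1/(-7*48) = 1/(-336) = -1/336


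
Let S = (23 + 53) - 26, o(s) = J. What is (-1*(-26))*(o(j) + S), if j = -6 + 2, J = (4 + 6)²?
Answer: 3900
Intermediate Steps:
J = 100 (J = 10² = 100)
j = -4
o(s) = 100
S = 50 (S = 76 - 26 = 50)
(-1*(-26))*(o(j) + S) = (-1*(-26))*(100 + 50) = 26*150 = 3900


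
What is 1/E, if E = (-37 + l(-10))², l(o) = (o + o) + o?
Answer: 1/4489 ≈ 0.00022277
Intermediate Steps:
l(o) = 3*o (l(o) = 2*o + o = 3*o)
E = 4489 (E = (-37 + 3*(-10))² = (-37 - 30)² = (-67)² = 4489)
1/E = 1/4489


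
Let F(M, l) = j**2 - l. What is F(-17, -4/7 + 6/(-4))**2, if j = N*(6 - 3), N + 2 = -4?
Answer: 20839225/196 ≈ 1.0632e+5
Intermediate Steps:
N = -6 (N = -2 - 4 = -6)
j = -18 (j = -6*(6 - 3) = -6*3 = -18)
F(M, l) = 324 - l (F(M, l) = (-18)**2 - l = 324 - l)
F(-17, -4/7 + 6/(-4))**2 = (324 - (-4/7 + 6/(-4)))**2 = (324 - (-4*1/7 + 6*(-1/4)))**2 = (324 - (-4/7 - 3/2))**2 = (324 - 1*(-29/14))**2 = (324 + 29/14)**2 = (4565/14)**2 = 20839225/196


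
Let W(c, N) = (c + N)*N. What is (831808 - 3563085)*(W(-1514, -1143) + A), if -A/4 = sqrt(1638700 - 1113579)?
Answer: -8294754416427 + 10925108*sqrt(525121) ≈ -8.2868e+12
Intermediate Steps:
W(c, N) = N*(N + c) (W(c, N) = (N + c)*N = N*(N + c))
A = -4*sqrt(525121) (A = -4*sqrt(1638700 - 1113579) = -4*sqrt(525121) ≈ -2898.6)
(831808 - 3563085)*(W(-1514, -1143) + A) = (831808 - 3563085)*(-1143*(-1143 - 1514) - 4*sqrt(525121)) = -2731277*(-1143*(-2657) - 4*sqrt(525121)) = -2731277*(3036951 - 4*sqrt(525121)) = -8294754416427 + 10925108*sqrt(525121)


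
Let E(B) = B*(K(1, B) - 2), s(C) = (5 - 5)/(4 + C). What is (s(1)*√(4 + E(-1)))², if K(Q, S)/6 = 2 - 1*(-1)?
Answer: 0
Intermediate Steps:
s(C) = 0 (s(C) = 0/(4 + C) = 0)
K(Q, S) = 18 (K(Q, S) = 6*(2 - 1*(-1)) = 6*(2 + 1) = 6*3 = 18)
E(B) = 16*B (E(B) = B*(18 - 2) = B*16 = 16*B)
(s(1)*√(4 + E(-1)))² = (0*√(4 + 16*(-1)))² = (0*√(4 - 16))² = (0*√(-12))² = (0*(2*I*√3))² = 0² = 0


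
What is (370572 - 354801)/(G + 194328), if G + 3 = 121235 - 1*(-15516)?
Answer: 15771/331076 ≈ 0.047636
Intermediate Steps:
G = 136748 (G = -3 + (121235 - 1*(-15516)) = -3 + (121235 + 15516) = -3 + 136751 = 136748)
(370572 - 354801)/(G + 194328) = (370572 - 354801)/(136748 + 194328) = 15771/331076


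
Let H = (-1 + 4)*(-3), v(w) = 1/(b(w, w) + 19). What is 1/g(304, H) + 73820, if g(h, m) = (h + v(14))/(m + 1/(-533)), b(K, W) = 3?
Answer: 263185689784/3565237 ≈ 73820.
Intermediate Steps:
v(w) = 1/22 (v(w) = 1/(3 + 19) = 1/22)
H = -9 (H = 3*(-3) = -9)
g(h, m) = (1/22 + h)/(-1/533 + m) (g(h, m) = (h + 1/22)/(m + 1/(-533)) = (1/22 + h)/(m - 1/533) = (1/22 + h)/(-1/533 + m))
1/g(304, H) + 73820 = 1/(533*(1 + 22*304)/(22*(-1 + 533*(-9)))) + 73820 = 1/(533*(1 + 6688)/(22*(-1 - 4797))) + 73820 = 1/((533/22)*6689/(-4798)) + 73820 = 1/((533/22)*(-1/4798)*6689) + 73820 = 1/(-3565237/105556) + 73820 = -105556/3565237 + 73820 = 263185689784/3565237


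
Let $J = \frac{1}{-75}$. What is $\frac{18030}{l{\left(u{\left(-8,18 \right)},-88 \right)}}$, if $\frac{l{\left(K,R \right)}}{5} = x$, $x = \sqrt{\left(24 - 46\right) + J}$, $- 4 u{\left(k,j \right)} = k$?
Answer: $- \frac{18030 i \sqrt{4953}}{1651} \approx - 768.57 i$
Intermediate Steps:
$u{\left(k,j \right)} = - \frac{k}{4}$
$J = - \frac{1}{75} \approx -0.013333$
$x = \frac{i \sqrt{4953}}{15}$ ($x = \sqrt{\left(24 - 46\right) - \frac{1}{75}} = \sqrt{-22 - \frac{1}{75}} = \sqrt{- \frac{1651}{75}} = \frac{i \sqrt{4953}}{15} \approx 4.6918 i$)
$l{\left(K,R \right)} = \frac{i \sqrt{4953}}{3}$ ($l{\left(K,R \right)} = 5 \frac{i \sqrt{4953}}{15} = \frac{i \sqrt{4953}}{3}$)
$\frac{18030}{l{\left(u{\left(-8,18 \right)},-88 \right)}} = \frac{18030}{\frac{1}{3} i \sqrt{4953}} = 18030 \left(- \frac{i \sqrt{4953}}{1651}\right) = - \frac{18030 i \sqrt{4953}}{1651}$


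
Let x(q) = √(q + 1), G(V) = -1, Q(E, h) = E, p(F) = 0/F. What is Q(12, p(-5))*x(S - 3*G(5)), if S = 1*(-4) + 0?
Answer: 0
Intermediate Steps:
p(F) = 0
S = -4 (S = -4 + 0 = -4)
x(q) = √(1 + q)
Q(12, p(-5))*x(S - 3*G(5)) = 12*√(1 + (-4 - 3*(-1))) = 12*√(1 + (-4 + 3)) = 12*√(1 - 1) = 12*√0 = 12*0 = 0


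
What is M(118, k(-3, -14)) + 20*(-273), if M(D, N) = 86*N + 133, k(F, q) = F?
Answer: -5585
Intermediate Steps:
M(D, N) = 133 + 86*N
M(118, k(-3, -14)) + 20*(-273) = (133 + 86*(-3)) + 20*(-273) = (133 - 258) - 5460 = -125 - 5460 = -5585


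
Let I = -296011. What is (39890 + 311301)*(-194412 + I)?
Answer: -172232143793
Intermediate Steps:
(39890 + 311301)*(-194412 + I) = (39890 + 311301)*(-194412 - 296011) = 351191*(-490423) = -172232143793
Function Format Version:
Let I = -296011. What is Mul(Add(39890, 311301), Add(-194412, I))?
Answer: -172232143793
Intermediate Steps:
Mul(Add(39890, 311301), Add(-194412, I)) = Mul(Add(39890, 311301), Add(-194412, -296011)) = Mul(351191, -490423) = -172232143793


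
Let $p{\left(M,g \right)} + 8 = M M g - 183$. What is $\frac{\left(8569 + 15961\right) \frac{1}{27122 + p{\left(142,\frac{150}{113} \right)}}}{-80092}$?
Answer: $- \frac{1385945}{242991238938} \approx -5.7037 \cdot 10^{-6}$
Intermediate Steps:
$p{\left(M,g \right)} = -191 + g M^{2}$ ($p{\left(M,g \right)} = -8 + \left(M M g - 183\right) = -8 + \left(M^{2} g - 183\right) = -8 + \left(g M^{2} - 183\right) = -8 + \left(-183 + g M^{2}\right) = -191 + g M^{2}$)
$\frac{\left(8569 + 15961\right) \frac{1}{27122 + p{\left(142,\frac{150}{113} \right)}}}{-80092} = \frac{\left(8569 + 15961\right) \frac{1}{27122 - \left(191 - \frac{150}{113} \cdot 142^{2}\right)}}{-80092} = \frac{24530}{27122 - \left(191 - 150 \cdot \frac{1}{113} \cdot 20164\right)} \left(- \frac{1}{80092}\right) = \frac{24530}{27122 + \left(-191 + \frac{150}{113} \cdot 20164\right)} \left(- \frac{1}{80092}\right) = \frac{24530}{27122 + \left(-191 + \frac{3024600}{113}\right)} \left(- \frac{1}{80092}\right) = \frac{24530}{27122 + \frac{3003017}{113}} \left(- \frac{1}{80092}\right) = \frac{24530}{\frac{6067803}{113}} \left(- \frac{1}{80092}\right) = 24530 \cdot \frac{113}{6067803} \left(- \frac{1}{80092}\right) = \frac{2771890}{6067803} \left(- \frac{1}{80092}\right) = - \frac{1385945}{242991238938}$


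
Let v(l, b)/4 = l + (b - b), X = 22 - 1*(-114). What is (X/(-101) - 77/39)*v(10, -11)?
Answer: -523240/3939 ≈ -132.84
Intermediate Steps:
X = 136 (X = 22 + 114 = 136)
v(l, b) = 4*l (v(l, b) = 4*(l + (b - b)) = 4*(l + 0) = 4*l)
(X/(-101) - 77/39)*v(10, -11) = (136/(-101) - 77/39)*(4*10) = (136*(-1/101) - 77*1/39)*40 = (-136/101 - 77/39)*40 = -13081/3939*40 = -523240/3939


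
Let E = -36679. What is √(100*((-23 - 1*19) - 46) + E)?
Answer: I*√45479 ≈ 213.26*I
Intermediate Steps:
√(100*((-23 - 1*19) - 46) + E) = √(100*((-23 - 1*19) - 46) - 36679) = √(100*((-23 - 19) - 46) - 36679) = √(100*(-42 - 46) - 36679) = √(100*(-88) - 36679) = √(-8800 - 36679) = √(-45479) = I*√45479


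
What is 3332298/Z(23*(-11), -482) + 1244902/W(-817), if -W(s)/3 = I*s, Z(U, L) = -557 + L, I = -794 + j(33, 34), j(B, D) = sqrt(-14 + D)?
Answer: -1287481494230225/401352612756 - 622451*sqrt(5)/386287404 ≈ -3207.9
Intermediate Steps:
I = -794 + 2*sqrt(5) (I = -794 + sqrt(-14 + 34) = -794 + sqrt(20) = -794 + 2*sqrt(5) ≈ -789.53)
W(s) = -3*s*(-794 + 2*sqrt(5)) (W(s) = -3*(-794 + 2*sqrt(5))*s = -3*s*(-794 + 2*sqrt(5)))
3332298/Z(23*(-11), -482) + 1244902/W(-817) = 3332298/(-557 - 482) + 1244902/((6*(-817)*(397 - sqrt(5)))) = 3332298/(-1039) + 1244902/(-1946094 + 4902*sqrt(5)) = 3332298*(-1/1039) + 1244902/(-1946094 + 4902*sqrt(5)) = -3332298/1039 + 1244902/(-1946094 + 4902*sqrt(5))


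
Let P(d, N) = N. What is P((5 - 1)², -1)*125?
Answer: -125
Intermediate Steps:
P((5 - 1)², -1)*125 = -1*125 = -125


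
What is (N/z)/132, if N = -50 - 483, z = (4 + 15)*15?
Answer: -533/37620 ≈ -0.014168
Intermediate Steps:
z = 285 (z = 19*15 = 285)
N = -533
(N/z)/132 = -533/285/132 = -533*1/285*(1/132) = -533/285*1/132 = -533/37620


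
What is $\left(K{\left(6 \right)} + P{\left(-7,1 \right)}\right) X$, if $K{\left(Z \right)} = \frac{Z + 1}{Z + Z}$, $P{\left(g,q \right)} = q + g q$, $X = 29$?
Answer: $- \frac{1885}{12} \approx -157.08$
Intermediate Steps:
$K{\left(Z \right)} = \frac{1 + Z}{2 Z}$
$\left(K{\left(6 \right)} + P{\left(-7,1 \right)}\right) X = \left(\frac{1 + 6}{2 \cdot 6} + 1 \left(1 - 7\right)\right) 29 = \left(\frac{1}{2} \cdot \frac{1}{6} \cdot 7 + 1 \left(-6\right)\right) 29 = \left(\frac{7}{12} - 6\right) 29 = \left(- \frac{65}{12}\right) 29 = - \frac{1885}{12}$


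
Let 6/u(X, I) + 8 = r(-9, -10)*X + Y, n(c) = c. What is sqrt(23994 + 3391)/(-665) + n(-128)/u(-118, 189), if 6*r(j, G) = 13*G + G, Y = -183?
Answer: -491968/9 - sqrt(27385)/665 ≈ -54663.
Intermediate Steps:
r(j, G) = 7*G/3 (r(j, G) = (13*G + G)/6 = (14*G)/6 = 7*G/3)
u(X, I) = 6/(-191 - 70*X/3) (u(X, I) = 6/(-8 + (((7/3)*(-10))*X - 183)) = 6/(-8 + (-70*X/3 - 183)) = 6/(-8 + (-183 - 70*X/3)) = 6/(-191 - 70*X/3))
sqrt(23994 + 3391)/(-665) + n(-128)/u(-118, 189) = sqrt(23994 + 3391)/(-665) - 128/((-18/(573 + 70*(-118)))) = sqrt(27385)*(-1/665) - 128/((-18/(573 - 8260))) = -sqrt(27385)/665 - 128/((-18/(-7687))) = -sqrt(27385)/665 - 128/((-18*(-1/7687))) = -sqrt(27385)/665 - 128/18/7687 = -sqrt(27385)/665 - 128*7687/18 = -sqrt(27385)/665 - 491968/9 = -491968/9 - sqrt(27385)/665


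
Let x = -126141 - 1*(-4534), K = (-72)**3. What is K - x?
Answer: -251641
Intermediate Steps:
K = -373248
x = -121607 (x = -126141 + 4534 = -121607)
K - x = -373248 - 1*(-121607) = -373248 + 121607 = -251641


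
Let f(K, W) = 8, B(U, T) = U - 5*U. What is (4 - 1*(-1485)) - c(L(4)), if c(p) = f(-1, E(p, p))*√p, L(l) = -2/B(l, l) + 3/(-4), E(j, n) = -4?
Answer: 1489 - 2*I*√10 ≈ 1489.0 - 6.3246*I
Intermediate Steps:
B(U, T) = -4*U
L(l) = -¾ + 1/(2*l) (L(l) = -2*(-1/(4*l)) + 3/(-4) = -(-1)/(2*l) + 3*(-¼) = 1/(2*l) - ¾ = -¾ + 1/(2*l))
c(p) = 8*√p
(4 - 1*(-1485)) - c(L(4)) = (4 - 1*(-1485)) - 8*√((¼)*(2 - 3*4)/4) = (4 + 1485) - 8*√((¼)*(¼)*(2 - 12)) = 1489 - 8*√((¼)*(¼)*(-10)) = 1489 - 8*√(-5/8) = 1489 - 8*I*√10/4 = 1489 - 2*I*√10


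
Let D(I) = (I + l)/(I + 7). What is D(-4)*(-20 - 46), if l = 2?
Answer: 44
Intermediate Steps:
D(I) = (2 + I)/(7 + I) (D(I) = (I + 2)/(I + 7) = (2 + I)/(7 + I))
D(-4)*(-20 - 46) = ((2 - 4)/(7 - 4))*(-20 - 46) = (-2/3)*(-66) = ((⅓)*(-2))*(-66) = -⅔*(-66) = 44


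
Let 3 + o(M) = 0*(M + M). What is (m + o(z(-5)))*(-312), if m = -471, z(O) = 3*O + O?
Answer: 147888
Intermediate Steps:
z(O) = 4*O
o(M) = -3 (o(M) = -3 + 0*(M + M) = -3 + 0*(2*M) = -3 + 0 = -3)
(m + o(z(-5)))*(-312) = (-471 - 3)*(-312) = -474*(-312) = 147888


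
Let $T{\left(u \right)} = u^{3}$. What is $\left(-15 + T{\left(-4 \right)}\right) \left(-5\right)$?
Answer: $395$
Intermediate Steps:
$\left(-15 + T{\left(-4 \right)}\right) \left(-5\right) = \left(-15 + \left(-4\right)^{3}\right) \left(-5\right) = \left(-15 - 64\right) \left(-5\right) = \left(-79\right) \left(-5\right) = 395$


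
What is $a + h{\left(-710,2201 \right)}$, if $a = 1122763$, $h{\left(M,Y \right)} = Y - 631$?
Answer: $1124333$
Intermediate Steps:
$h{\left(M,Y \right)} = -631 + Y$ ($h{\left(M,Y \right)} = Y - 631 = -631 + Y$)
$a + h{\left(-710,2201 \right)} = 1122763 + \left(-631 + 2201\right) = 1122763 + 1570 = 1124333$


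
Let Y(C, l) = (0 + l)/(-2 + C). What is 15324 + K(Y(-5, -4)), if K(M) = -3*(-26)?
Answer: 15402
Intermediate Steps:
Y(C, l) = l/(-2 + C)
K(M) = 78
15324 + K(Y(-5, -4)) = 15324 + 78 = 15402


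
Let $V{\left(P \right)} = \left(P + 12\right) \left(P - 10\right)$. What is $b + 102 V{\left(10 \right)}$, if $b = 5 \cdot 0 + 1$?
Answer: $1$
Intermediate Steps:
$V{\left(P \right)} = \left(-10 + P\right) \left(12 + P\right)$ ($V{\left(P \right)} = \left(12 + P\right) \left(-10 + P\right) = \left(-10 + P\right) \left(12 + P\right)$)
$b = 1$ ($b = 0 + 1 = 1$)
$b + 102 V{\left(10 \right)} = 1 + 102 \left(-120 + 10^{2} + 2 \cdot 10\right) = 1 + 102 \left(-120 + 100 + 20\right) = 1 + 102 \cdot 0 = 1 + 0 = 1$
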